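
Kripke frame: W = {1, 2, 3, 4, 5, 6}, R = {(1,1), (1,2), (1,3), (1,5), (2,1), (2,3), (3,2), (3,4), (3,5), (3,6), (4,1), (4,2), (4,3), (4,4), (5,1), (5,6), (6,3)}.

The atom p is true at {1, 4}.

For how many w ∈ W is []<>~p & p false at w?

1: []<>~p is T, p is T. ✓
2: []<>~p is T, p is F. ✗
3: []<>~p is T, p is F. ✗
4: []<>~p is T, p is T. ✓
5: []<>~p is T, p is F. ✗
6: []<>~p is T, p is F. ✗
Satisfying worlds: {1, 4}.
So []<>~p & p fails at the other 4 worlds.

4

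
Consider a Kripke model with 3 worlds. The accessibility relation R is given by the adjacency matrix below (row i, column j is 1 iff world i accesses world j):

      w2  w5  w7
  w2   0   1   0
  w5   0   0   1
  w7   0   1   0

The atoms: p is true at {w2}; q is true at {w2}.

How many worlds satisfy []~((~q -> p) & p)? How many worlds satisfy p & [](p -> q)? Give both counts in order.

3 and 1

For []~((~q -> p) & p):
w2: successors {w5}; ~((~q -> p) & p) there: w5:T. ✓
w5: successors {w7}; ~((~q -> p) & p) there: w7:T. ✓
w7: successors {w5}; ~((~q -> p) & p) there: w5:T. ✓
— 3 worlds.
For p & [](p -> q):
w2: p is T, [](p -> q) is T. ✓
w5: p is F, [](p -> q) is T. ✗
w7: p is F, [](p -> q) is T. ✗
— 1 world.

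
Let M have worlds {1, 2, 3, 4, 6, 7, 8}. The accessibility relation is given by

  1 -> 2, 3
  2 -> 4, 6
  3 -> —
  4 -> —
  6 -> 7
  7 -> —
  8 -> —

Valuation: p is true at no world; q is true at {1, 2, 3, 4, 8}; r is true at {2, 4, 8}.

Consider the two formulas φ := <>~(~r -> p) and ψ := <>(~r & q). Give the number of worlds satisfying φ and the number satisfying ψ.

For <>~(~r -> p):
1: successors {2, 3}; ~(~r -> p) there: 2:F, 3:T. ✓
2: successors {4, 6}; ~(~r -> p) there: 4:F, 6:T. ✓
3: no successors, so <>~(~r -> p) fails. ✗
4: no successors, so <>~(~r -> p) fails. ✗
6: successors {7}; ~(~r -> p) there: 7:T. ✓
7: no successors, so <>~(~r -> p) fails. ✗
8: no successors, so <>~(~r -> p) fails. ✗
— 3 worlds.
For <>(~r & q):
1: successors {2, 3}; ~r & q there: 2:F, 3:T. ✓
2: successors {4, 6}; ~r & q there: 4:F, 6:F. ✗
3: no successors, so <>(~r & q) fails. ✗
4: no successors, so <>(~r & q) fails. ✗
6: successors {7}; ~r & q there: 7:F. ✗
7: no successors, so <>(~r & q) fails. ✗
8: no successors, so <>(~r & q) fails. ✗
— 1 world.

3 and 1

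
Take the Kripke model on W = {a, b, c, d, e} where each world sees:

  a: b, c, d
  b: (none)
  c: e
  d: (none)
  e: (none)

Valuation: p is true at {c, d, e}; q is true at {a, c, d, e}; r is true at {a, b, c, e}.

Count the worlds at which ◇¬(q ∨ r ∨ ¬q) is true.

a: successors {b, c, d}; ¬(q ∨ r ∨ ¬q) there: b:F, c:F, d:F. ✗
b: no successors, so ◇¬(q ∨ r ∨ ¬q) fails. ✗
c: successors {e}; ¬(q ∨ r ∨ ¬q) there: e:F. ✗
d: no successors, so ◇¬(q ∨ r ∨ ¬q) fails. ✗
e: no successors, so ◇¬(q ∨ r ∨ ¬q) fails. ✗
Satisfying worlds: ∅.

0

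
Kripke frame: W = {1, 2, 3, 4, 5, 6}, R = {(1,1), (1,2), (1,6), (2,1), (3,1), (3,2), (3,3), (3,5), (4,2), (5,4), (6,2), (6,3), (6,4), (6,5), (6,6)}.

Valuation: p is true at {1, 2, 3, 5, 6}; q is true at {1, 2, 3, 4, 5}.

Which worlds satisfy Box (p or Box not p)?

1: successors {1, 2, 6}; p or Box not p there: 1:T, 2:T, 6:T. ✓
2: successors {1}; p or Box not p there: 1:T. ✓
3: successors {1, 2, 3, 5}; p or Box not p there: 1:T, 2:T, 3:T, 5:T. ✓
4: successors {2}; p or Box not p there: 2:T. ✓
5: successors {4}; p or Box not p there: 4:F. ✗
6: successors {2, 3, 4, 5, 6}; p or Box not p there: 2:T, 3:T, 4:F, 5:T, 6:T. ✗

{1, 2, 3, 4}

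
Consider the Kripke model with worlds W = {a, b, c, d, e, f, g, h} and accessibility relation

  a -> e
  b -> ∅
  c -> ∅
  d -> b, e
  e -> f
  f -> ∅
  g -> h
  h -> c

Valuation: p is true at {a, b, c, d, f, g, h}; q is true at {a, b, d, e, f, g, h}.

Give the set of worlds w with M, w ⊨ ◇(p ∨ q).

{a, d, e, g, h}

a: successors {e}; p ∨ q there: e:T. ✓
b: no successors, so ◇(p ∨ q) fails. ✗
c: no successors, so ◇(p ∨ q) fails. ✗
d: successors {b, e}; p ∨ q there: b:T, e:T. ✓
e: successors {f}; p ∨ q there: f:T. ✓
f: no successors, so ◇(p ∨ q) fails. ✗
g: successors {h}; p ∨ q there: h:T. ✓
h: successors {c}; p ∨ q there: c:T. ✓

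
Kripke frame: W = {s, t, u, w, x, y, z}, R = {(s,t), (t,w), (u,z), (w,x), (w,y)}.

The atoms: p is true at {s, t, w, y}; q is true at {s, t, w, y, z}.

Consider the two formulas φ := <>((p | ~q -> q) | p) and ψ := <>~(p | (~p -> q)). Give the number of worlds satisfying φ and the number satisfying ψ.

For <>((p | ~q -> q) | p):
s: successors {t}; (p | ~q -> q) | p there: t:T. ✓
t: successors {w}; (p | ~q -> q) | p there: w:T. ✓
u: successors {z}; (p | ~q -> q) | p there: z:T. ✓
w: successors {x, y}; (p | ~q -> q) | p there: x:F, y:T. ✓
x: no successors, so <>((p | ~q -> q) | p) fails. ✗
y: no successors, so <>((p | ~q -> q) | p) fails. ✗
z: no successors, so <>((p | ~q -> q) | p) fails. ✗
— 4 worlds.
For <>~(p | (~p -> q)):
s: successors {t}; ~(p | (~p -> q)) there: t:F. ✗
t: successors {w}; ~(p | (~p -> q)) there: w:F. ✗
u: successors {z}; ~(p | (~p -> q)) there: z:F. ✗
w: successors {x, y}; ~(p | (~p -> q)) there: x:T, y:F. ✓
x: no successors, so <>~(p | (~p -> q)) fails. ✗
y: no successors, so <>~(p | (~p -> q)) fails. ✗
z: no successors, so <>~(p | (~p -> q)) fails. ✗
— 1 world.

4 and 1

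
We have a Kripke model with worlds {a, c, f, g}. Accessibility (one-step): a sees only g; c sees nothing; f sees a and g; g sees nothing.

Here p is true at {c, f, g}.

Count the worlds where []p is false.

a: successors {g}; p there: g:T. ✓
c: no successors, so []p holds vacuously. ✓
f: successors {a, g}; p there: a:F, g:T. ✗
g: no successors, so []p holds vacuously. ✓
Satisfying worlds: {a, c, g}.
So []p fails at the other 1 world.

1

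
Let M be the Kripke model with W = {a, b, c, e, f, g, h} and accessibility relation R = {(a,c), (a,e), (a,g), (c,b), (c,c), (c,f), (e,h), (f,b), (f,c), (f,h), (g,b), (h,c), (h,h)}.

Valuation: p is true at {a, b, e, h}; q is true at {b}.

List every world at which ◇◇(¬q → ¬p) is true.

{a, c, e, f, h}

a: successors {c, e, g}; ◇(¬q → ¬p) there: c:T, e:F, g:T. ✓
b: no successors, so ◇◇(¬q → ¬p) fails. ✗
c: successors {b, c, f}; ◇(¬q → ¬p) there: b:F, c:T, f:T. ✓
e: successors {h}; ◇(¬q → ¬p) there: h:T. ✓
f: successors {b, c, h}; ◇(¬q → ¬p) there: b:F, c:T, h:T. ✓
g: successors {b}; ◇(¬q → ¬p) there: b:F. ✗
h: successors {c, h}; ◇(¬q → ¬p) there: c:T, h:T. ✓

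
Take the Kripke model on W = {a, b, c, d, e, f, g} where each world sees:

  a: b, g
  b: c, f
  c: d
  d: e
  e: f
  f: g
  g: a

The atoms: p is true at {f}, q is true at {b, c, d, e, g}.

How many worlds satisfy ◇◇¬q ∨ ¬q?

3

a: ◇◇¬q is T, ¬q is T. ✓
b: ◇◇¬q is F, ¬q is F. ✗
c: ◇◇¬q is F, ¬q is F. ✗
d: ◇◇¬q is T, ¬q is F. ✓
e: ◇◇¬q is F, ¬q is F. ✗
f: ◇◇¬q is T, ¬q is T. ✓
g: ◇◇¬q is F, ¬q is F. ✗
Satisfying worlds: {a, d, f}.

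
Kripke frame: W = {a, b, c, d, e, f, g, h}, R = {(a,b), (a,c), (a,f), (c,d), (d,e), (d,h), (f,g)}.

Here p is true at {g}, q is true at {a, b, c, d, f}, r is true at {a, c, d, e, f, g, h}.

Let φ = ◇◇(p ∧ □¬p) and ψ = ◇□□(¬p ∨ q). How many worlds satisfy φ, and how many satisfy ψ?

For ◇◇(p ∧ □¬p):
a: successors {b, c, f}; ◇(p ∧ □¬p) there: b:F, c:F, f:T. ✓
b: no successors, so ◇◇(p ∧ □¬p) fails. ✗
c: successors {d}; ◇(p ∧ □¬p) there: d:F. ✗
d: successors {e, h}; ◇(p ∧ □¬p) there: e:F, h:F. ✗
e: no successors, so ◇◇(p ∧ □¬p) fails. ✗
f: successors {g}; ◇(p ∧ □¬p) there: g:F. ✗
g: no successors, so ◇◇(p ∧ □¬p) fails. ✗
h: no successors, so ◇◇(p ∧ □¬p) fails. ✗
— 1 world.
For ◇□□(¬p ∨ q):
a: successors {b, c, f}; □□(¬p ∨ q) there: b:T, c:T, f:T. ✓
b: no successors, so ◇□□(¬p ∨ q) fails. ✗
c: successors {d}; □□(¬p ∨ q) there: d:T. ✓
d: successors {e, h}; □□(¬p ∨ q) there: e:T, h:T. ✓
e: no successors, so ◇□□(¬p ∨ q) fails. ✗
f: successors {g}; □□(¬p ∨ q) there: g:T. ✓
g: no successors, so ◇□□(¬p ∨ q) fails. ✗
h: no successors, so ◇□□(¬p ∨ q) fails. ✗
— 4 worlds.

1 and 4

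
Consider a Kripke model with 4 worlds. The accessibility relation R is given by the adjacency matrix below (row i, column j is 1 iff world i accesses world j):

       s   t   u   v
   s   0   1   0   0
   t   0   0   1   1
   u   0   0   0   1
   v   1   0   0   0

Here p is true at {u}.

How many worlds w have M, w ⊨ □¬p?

s: successors {t}; ¬p there: t:T. ✓
t: successors {u, v}; ¬p there: u:F, v:T. ✗
u: successors {v}; ¬p there: v:T. ✓
v: successors {s}; ¬p there: s:T. ✓
Satisfying worlds: {s, u, v}.

3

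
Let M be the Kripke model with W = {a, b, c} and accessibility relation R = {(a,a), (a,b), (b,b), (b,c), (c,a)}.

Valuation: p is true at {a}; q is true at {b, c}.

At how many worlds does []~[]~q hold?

2

a: successors {a, b}; ~[]~q there: a:T, b:T. ✓
b: successors {b, c}; ~[]~q there: b:T, c:F. ✗
c: successors {a}; ~[]~q there: a:T. ✓
Satisfying worlds: {a, c}.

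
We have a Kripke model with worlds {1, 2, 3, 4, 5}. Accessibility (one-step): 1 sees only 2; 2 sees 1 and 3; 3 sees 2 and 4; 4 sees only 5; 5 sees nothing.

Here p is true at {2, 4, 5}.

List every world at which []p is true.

1: successors {2}; p there: 2:T. ✓
2: successors {1, 3}; p there: 1:F, 3:F. ✗
3: successors {2, 4}; p there: 2:T, 4:T. ✓
4: successors {5}; p there: 5:T. ✓
5: no successors, so []p holds vacuously. ✓

{1, 3, 4, 5}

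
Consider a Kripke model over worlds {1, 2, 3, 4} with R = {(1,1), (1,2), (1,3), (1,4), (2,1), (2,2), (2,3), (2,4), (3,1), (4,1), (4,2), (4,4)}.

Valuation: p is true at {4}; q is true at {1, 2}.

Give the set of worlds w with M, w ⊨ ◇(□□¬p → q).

1: successors {1, 2, 3, 4}; □□¬p → q there: 1:T, 2:T, 3:T, 4:T. ✓
2: successors {1, 2, 3, 4}; □□¬p → q there: 1:T, 2:T, 3:T, 4:T. ✓
3: successors {1}; □□¬p → q there: 1:T. ✓
4: successors {1, 2, 4}; □□¬p → q there: 1:T, 2:T, 4:T. ✓

{1, 2, 3, 4}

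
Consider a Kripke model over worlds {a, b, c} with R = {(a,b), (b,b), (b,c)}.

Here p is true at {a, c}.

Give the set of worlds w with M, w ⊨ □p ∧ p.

a: □p is F, p is T. ✗
b: □p is F, p is F. ✗
c: □p is T, p is T. ✓

{c}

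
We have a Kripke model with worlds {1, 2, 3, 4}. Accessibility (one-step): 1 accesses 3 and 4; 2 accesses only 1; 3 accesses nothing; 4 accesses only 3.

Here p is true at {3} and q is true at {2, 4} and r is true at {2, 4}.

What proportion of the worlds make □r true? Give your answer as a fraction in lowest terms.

1/4

1: successors {3, 4}; r there: 3:F, 4:T. ✗
2: successors {1}; r there: 1:F. ✗
3: no successors, so □r holds vacuously. ✓
4: successors {3}; r there: 3:F. ✗
That's 1 of 4 worlds, so 1/4.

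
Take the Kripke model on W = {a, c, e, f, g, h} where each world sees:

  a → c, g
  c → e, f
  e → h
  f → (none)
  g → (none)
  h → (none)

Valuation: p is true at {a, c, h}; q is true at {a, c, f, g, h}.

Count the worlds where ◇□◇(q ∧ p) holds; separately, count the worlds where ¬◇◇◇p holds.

For ◇□◇(q ∧ p):
a: successors {c, g}; □◇(q ∧ p) there: c:F, g:T. ✓
c: successors {e, f}; □◇(q ∧ p) there: e:F, f:T. ✓
e: successors {h}; □◇(q ∧ p) there: h:T. ✓
f: no successors, so ◇□◇(q ∧ p) fails. ✗
g: no successors, so ◇□◇(q ∧ p) fails. ✗
h: no successors, so ◇□◇(q ∧ p) fails. ✗
— 3 worlds.
For ¬◇◇◇p:
a: ◇◇◇p is T. ✗
c: ◇◇◇p is F. ✓
e: ◇◇◇p is F. ✓
f: ◇◇◇p is F. ✓
g: ◇◇◇p is F. ✓
h: ◇◇◇p is F. ✓
— 5 worlds.

3 and 5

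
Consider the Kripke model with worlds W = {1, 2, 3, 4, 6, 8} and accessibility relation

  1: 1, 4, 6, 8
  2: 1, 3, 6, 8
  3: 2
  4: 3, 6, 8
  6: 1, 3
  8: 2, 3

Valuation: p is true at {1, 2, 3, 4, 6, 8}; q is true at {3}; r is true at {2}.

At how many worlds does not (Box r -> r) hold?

1

1: Box r -> r is T. ✗
2: Box r -> r is T. ✗
3: Box r -> r is F. ✓
4: Box r -> r is T. ✗
6: Box r -> r is T. ✗
8: Box r -> r is T. ✗
Satisfying worlds: {3}.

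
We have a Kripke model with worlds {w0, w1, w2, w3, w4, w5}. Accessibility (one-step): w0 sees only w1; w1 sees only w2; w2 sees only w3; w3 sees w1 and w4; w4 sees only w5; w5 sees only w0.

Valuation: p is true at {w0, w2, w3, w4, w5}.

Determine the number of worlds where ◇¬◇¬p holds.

4

w0: successors {w1}; ¬◇¬p there: w1:T. ✓
w1: successors {w2}; ¬◇¬p there: w2:T. ✓
w2: successors {w3}; ¬◇¬p there: w3:F. ✗
w3: successors {w1, w4}; ¬◇¬p there: w1:T, w4:T. ✓
w4: successors {w5}; ¬◇¬p there: w5:T. ✓
w5: successors {w0}; ¬◇¬p there: w0:F. ✗
Satisfying worlds: {w0, w1, w3, w4}.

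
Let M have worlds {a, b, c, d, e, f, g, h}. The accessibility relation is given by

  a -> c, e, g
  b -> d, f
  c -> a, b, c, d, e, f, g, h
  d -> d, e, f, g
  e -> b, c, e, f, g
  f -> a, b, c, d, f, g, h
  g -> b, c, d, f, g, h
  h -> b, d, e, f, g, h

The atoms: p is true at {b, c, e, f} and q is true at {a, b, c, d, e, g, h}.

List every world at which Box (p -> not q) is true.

a: successors {c, e, g}; p -> not q there: c:F, e:F, g:T. ✗
b: successors {d, f}; p -> not q there: d:T, f:T. ✓
c: successors {a, b, c, d, e, f, g, h}; p -> not q there: a:T, b:F, c:F, d:T, e:F, f:T, g:T, h:T. ✗
d: successors {d, e, f, g}; p -> not q there: d:T, e:F, f:T, g:T. ✗
e: successors {b, c, e, f, g}; p -> not q there: b:F, c:F, e:F, f:T, g:T. ✗
f: successors {a, b, c, d, f, g, h}; p -> not q there: a:T, b:F, c:F, d:T, f:T, g:T, h:T. ✗
g: successors {b, c, d, f, g, h}; p -> not q there: b:F, c:F, d:T, f:T, g:T, h:T. ✗
h: successors {b, d, e, f, g, h}; p -> not q there: b:F, d:T, e:F, f:T, g:T, h:T. ✗

{b}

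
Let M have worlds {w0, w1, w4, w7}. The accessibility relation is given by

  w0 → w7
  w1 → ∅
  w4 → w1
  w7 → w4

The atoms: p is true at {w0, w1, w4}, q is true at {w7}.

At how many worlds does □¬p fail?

2

w0: successors {w7}; ¬p there: w7:T. ✓
w1: no successors, so □¬p holds vacuously. ✓
w4: successors {w1}; ¬p there: w1:F. ✗
w7: successors {w4}; ¬p there: w4:F. ✗
Satisfying worlds: {w0, w1}.
So □¬p fails at the other 2 worlds.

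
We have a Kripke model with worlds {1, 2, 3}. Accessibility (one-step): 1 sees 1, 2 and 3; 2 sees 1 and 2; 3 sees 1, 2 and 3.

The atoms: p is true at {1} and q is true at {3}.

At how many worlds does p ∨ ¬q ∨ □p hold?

1: p ∨ ¬q is T, □p is F. ✓
2: p ∨ ¬q is T, □p is F. ✓
3: p ∨ ¬q is F, □p is F. ✗
Satisfying worlds: {1, 2}.

2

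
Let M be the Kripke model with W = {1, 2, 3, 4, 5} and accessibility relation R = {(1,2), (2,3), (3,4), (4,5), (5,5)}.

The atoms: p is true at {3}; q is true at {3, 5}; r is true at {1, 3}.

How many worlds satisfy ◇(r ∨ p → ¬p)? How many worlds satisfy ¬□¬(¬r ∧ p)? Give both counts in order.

For ◇(r ∨ p → ¬p):
1: successors {2}; r ∨ p → ¬p there: 2:T. ✓
2: successors {3}; r ∨ p → ¬p there: 3:F. ✗
3: successors {4}; r ∨ p → ¬p there: 4:T. ✓
4: successors {5}; r ∨ p → ¬p there: 5:T. ✓
5: successors {5}; r ∨ p → ¬p there: 5:T. ✓
— 4 worlds.
For ¬□¬(¬r ∧ p):
1: □¬(¬r ∧ p) is T. ✗
2: □¬(¬r ∧ p) is T. ✗
3: □¬(¬r ∧ p) is T. ✗
4: □¬(¬r ∧ p) is T. ✗
5: □¬(¬r ∧ p) is T. ✗
— 0 worlds.

4 and 0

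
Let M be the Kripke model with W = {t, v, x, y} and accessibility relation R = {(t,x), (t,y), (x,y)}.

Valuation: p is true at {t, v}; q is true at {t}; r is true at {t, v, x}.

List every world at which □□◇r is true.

{v, x, y}

t: successors {x, y}; □◇r there: x:F, y:T. ✗
v: no successors, so □□◇r holds vacuously. ✓
x: successors {y}; □◇r there: y:T. ✓
y: no successors, so □□◇r holds vacuously. ✓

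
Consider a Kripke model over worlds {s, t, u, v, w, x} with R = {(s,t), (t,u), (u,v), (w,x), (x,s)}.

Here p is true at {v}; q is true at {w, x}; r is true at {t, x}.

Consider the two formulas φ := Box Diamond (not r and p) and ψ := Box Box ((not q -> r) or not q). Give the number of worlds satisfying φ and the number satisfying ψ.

2 and 6

For Box Diamond (not r and p):
s: successors {t}; Diamond (not r and p) there: t:F. ✗
t: successors {u}; Diamond (not r and p) there: u:T. ✓
u: successors {v}; Diamond (not r and p) there: v:F. ✗
v: no successors, so Box Diamond (not r and p) holds vacuously. ✓
w: successors {x}; Diamond (not r and p) there: x:F. ✗
x: successors {s}; Diamond (not r and p) there: s:F. ✗
— 2 worlds.
For Box Box ((not q -> r) or not q):
s: successors {t}; Box ((not q -> r) or not q) there: t:T. ✓
t: successors {u}; Box ((not q -> r) or not q) there: u:T. ✓
u: successors {v}; Box ((not q -> r) or not q) there: v:T. ✓
v: no successors, so Box Box ((not q -> r) or not q) holds vacuously. ✓
w: successors {x}; Box ((not q -> r) or not q) there: x:T. ✓
x: successors {s}; Box ((not q -> r) or not q) there: s:T. ✓
— 6 worlds.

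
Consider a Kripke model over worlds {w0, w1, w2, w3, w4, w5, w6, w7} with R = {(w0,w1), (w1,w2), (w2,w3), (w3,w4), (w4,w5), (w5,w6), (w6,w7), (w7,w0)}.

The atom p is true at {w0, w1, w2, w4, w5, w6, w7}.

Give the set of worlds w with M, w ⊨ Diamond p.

{w0, w1, w3, w4, w5, w6, w7}

w0: successors {w1}; p there: w1:T. ✓
w1: successors {w2}; p there: w2:T. ✓
w2: successors {w3}; p there: w3:F. ✗
w3: successors {w4}; p there: w4:T. ✓
w4: successors {w5}; p there: w5:T. ✓
w5: successors {w6}; p there: w6:T. ✓
w6: successors {w7}; p there: w7:T. ✓
w7: successors {w0}; p there: w0:T. ✓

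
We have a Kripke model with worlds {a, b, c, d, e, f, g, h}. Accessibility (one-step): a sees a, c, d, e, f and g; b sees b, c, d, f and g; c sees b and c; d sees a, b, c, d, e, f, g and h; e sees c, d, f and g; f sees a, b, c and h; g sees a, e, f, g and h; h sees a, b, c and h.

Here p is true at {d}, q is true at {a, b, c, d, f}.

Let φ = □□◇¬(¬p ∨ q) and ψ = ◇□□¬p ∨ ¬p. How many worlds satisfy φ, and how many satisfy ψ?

0 and 7

For □□◇¬(¬p ∨ q):
a: successors {a, c, d, e, f, g}; □◇¬(¬p ∨ q) there: a:F, c:F, d:F, e:F, f:F, g:F. ✗
b: successors {b, c, d, f, g}; □◇¬(¬p ∨ q) there: b:F, c:F, d:F, f:F, g:F. ✗
c: successors {b, c}; □◇¬(¬p ∨ q) there: b:F, c:F. ✗
d: successors {a, b, c, d, e, f, g, h}; □◇¬(¬p ∨ q) there: a:F, b:F, c:F, d:F, e:F, f:F, g:F, h:F. ✗
e: successors {c, d, f, g}; □◇¬(¬p ∨ q) there: c:F, d:F, f:F, g:F. ✗
f: successors {a, b, c, h}; □◇¬(¬p ∨ q) there: a:F, b:F, c:F, h:F. ✗
g: successors {a, e, f, g, h}; □◇¬(¬p ∨ q) there: a:F, e:F, f:F, g:F, h:F. ✗
h: successors {a, b, c, h}; □◇¬(¬p ∨ q) there: a:F, b:F, c:F, h:F. ✗
— 0 worlds.
For ◇□□¬p ∨ ¬p:
a: ◇□□¬p is F, ¬p is T. ✓
b: ◇□□¬p is F, ¬p is T. ✓
c: ◇□□¬p is F, ¬p is T. ✓
d: ◇□□¬p is F, ¬p is F. ✗
e: ◇□□¬p is F, ¬p is T. ✓
f: ◇□□¬p is F, ¬p is T. ✓
g: ◇□□¬p is F, ¬p is T. ✓
h: ◇□□¬p is F, ¬p is T. ✓
— 7 worlds.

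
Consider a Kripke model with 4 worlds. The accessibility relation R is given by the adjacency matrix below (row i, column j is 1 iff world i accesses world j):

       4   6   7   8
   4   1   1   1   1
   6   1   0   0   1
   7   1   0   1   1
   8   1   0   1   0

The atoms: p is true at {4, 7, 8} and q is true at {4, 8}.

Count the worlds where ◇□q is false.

4: successors {4, 6, 7, 8}; □q there: 4:F, 6:T, 7:F, 8:F. ✓
6: successors {4, 8}; □q there: 4:F, 8:F. ✗
7: successors {4, 7, 8}; □q there: 4:F, 7:F, 8:F. ✗
8: successors {4, 7}; □q there: 4:F, 7:F. ✗
Satisfying worlds: {4}.
So ◇□q fails at the other 3 worlds.

3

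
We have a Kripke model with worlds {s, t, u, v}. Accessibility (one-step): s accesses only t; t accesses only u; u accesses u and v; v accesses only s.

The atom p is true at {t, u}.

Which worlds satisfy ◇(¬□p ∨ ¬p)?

s: successors {t}; ¬□p ∨ ¬p there: t:F. ✗
t: successors {u}; ¬□p ∨ ¬p there: u:T. ✓
u: successors {u, v}; ¬□p ∨ ¬p there: u:T, v:T. ✓
v: successors {s}; ¬□p ∨ ¬p there: s:T. ✓

{t, u, v}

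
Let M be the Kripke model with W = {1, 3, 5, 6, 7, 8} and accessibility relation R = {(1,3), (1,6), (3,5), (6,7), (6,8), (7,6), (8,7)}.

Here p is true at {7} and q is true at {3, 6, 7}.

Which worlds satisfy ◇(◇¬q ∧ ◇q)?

{1, 7}

1: successors {3, 6}; ◇¬q ∧ ◇q there: 3:F, 6:T. ✓
3: successors {5}; ◇¬q ∧ ◇q there: 5:F. ✗
5: no successors, so ◇(◇¬q ∧ ◇q) fails. ✗
6: successors {7, 8}; ◇¬q ∧ ◇q there: 7:F, 8:F. ✗
7: successors {6}; ◇¬q ∧ ◇q there: 6:T. ✓
8: successors {7}; ◇¬q ∧ ◇q there: 7:F. ✗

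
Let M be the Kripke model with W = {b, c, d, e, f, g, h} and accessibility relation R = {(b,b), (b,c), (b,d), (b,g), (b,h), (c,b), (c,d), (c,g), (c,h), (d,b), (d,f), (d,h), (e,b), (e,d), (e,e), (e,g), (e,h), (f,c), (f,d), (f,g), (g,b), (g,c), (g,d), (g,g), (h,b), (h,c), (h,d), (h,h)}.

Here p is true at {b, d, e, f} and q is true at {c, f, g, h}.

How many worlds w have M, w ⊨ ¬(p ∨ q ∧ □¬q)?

3

b: p ∨ q ∧ □¬q is T. ✗
c: p ∨ q ∧ □¬q is F. ✓
d: p ∨ q ∧ □¬q is T. ✗
e: p ∨ q ∧ □¬q is T. ✗
f: p ∨ q ∧ □¬q is T. ✗
g: p ∨ q ∧ □¬q is F. ✓
h: p ∨ q ∧ □¬q is F. ✓
Satisfying worlds: {c, g, h}.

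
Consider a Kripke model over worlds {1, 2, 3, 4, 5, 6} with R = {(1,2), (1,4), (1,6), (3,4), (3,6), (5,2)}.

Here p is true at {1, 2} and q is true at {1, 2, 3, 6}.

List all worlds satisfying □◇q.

1: successors {2, 4, 6}; ◇q there: 2:F, 4:F, 6:F. ✗
2: no successors, so □◇q holds vacuously. ✓
3: successors {4, 6}; ◇q there: 4:F, 6:F. ✗
4: no successors, so □◇q holds vacuously. ✓
5: successors {2}; ◇q there: 2:F. ✗
6: no successors, so □◇q holds vacuously. ✓

{2, 4, 6}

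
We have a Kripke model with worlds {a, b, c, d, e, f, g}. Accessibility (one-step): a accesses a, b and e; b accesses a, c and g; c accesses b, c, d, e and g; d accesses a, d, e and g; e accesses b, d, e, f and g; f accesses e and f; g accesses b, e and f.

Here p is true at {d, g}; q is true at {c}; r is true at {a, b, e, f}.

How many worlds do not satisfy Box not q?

a: successors {a, b, e}; not q there: a:T, b:T, e:T. ✓
b: successors {a, c, g}; not q there: a:T, c:F, g:T. ✗
c: successors {b, c, d, e, g}; not q there: b:T, c:F, d:T, e:T, g:T. ✗
d: successors {a, d, e, g}; not q there: a:T, d:T, e:T, g:T. ✓
e: successors {b, d, e, f, g}; not q there: b:T, d:T, e:T, f:T, g:T. ✓
f: successors {e, f}; not q there: e:T, f:T. ✓
g: successors {b, e, f}; not q there: b:T, e:T, f:T. ✓
Satisfying worlds: {a, d, e, f, g}.
So Box not q fails at the other 2 worlds.

2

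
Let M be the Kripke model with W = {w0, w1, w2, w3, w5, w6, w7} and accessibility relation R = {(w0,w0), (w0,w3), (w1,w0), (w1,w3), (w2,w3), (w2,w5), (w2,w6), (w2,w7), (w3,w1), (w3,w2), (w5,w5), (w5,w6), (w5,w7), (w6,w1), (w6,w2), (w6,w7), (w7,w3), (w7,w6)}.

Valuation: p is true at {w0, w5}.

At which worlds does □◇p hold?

w0: successors {w0, w3}; ◇p there: w0:T, w3:F. ✗
w1: successors {w0, w3}; ◇p there: w0:T, w3:F. ✗
w2: successors {w3, w5, w6, w7}; ◇p there: w3:F, w5:T, w6:F, w7:F. ✗
w3: successors {w1, w2}; ◇p there: w1:T, w2:T. ✓
w5: successors {w5, w6, w7}; ◇p there: w5:T, w6:F, w7:F. ✗
w6: successors {w1, w2, w7}; ◇p there: w1:T, w2:T, w7:F. ✗
w7: successors {w3, w6}; ◇p there: w3:F, w6:F. ✗

{w3}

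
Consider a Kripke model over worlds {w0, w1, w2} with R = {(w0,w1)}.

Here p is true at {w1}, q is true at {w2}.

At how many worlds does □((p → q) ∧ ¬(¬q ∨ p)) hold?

2

w0: successors {w1}; (p → q) ∧ ¬(¬q ∨ p) there: w1:F. ✗
w1: no successors, so □((p → q) ∧ ¬(¬q ∨ p)) holds vacuously. ✓
w2: no successors, so □((p → q) ∧ ¬(¬q ∨ p)) holds vacuously. ✓
Satisfying worlds: {w1, w2}.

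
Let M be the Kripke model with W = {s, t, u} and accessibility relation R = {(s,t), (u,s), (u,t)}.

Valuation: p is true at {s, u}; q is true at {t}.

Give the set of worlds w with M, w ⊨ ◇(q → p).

s: successors {t}; q → p there: t:F. ✗
t: no successors, so ◇(q → p) fails. ✗
u: successors {s, t}; q → p there: s:T, t:F. ✓

{u}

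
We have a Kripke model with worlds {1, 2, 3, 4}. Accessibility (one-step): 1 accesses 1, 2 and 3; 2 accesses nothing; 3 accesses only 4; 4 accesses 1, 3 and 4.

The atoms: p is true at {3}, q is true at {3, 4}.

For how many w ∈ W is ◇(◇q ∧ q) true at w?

3

1: successors {1, 2, 3}; ◇q ∧ q there: 1:F, 2:F, 3:T. ✓
2: no successors, so ◇(◇q ∧ q) fails. ✗
3: successors {4}; ◇q ∧ q there: 4:T. ✓
4: successors {1, 3, 4}; ◇q ∧ q there: 1:F, 3:T, 4:T. ✓
Satisfying worlds: {1, 3, 4}.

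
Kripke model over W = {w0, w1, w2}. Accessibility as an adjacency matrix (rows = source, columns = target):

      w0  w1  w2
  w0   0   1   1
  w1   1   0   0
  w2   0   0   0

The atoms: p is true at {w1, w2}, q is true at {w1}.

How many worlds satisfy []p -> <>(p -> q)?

2

w0: []p is T, <>(p -> q) is T. ✓
w1: []p is F, <>(p -> q) is T. ✓
w2: []p is T, <>(p -> q) is F. ✗
Satisfying worlds: {w0, w1}.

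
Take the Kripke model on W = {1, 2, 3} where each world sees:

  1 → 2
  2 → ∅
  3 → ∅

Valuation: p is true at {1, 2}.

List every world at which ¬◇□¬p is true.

{2, 3}

1: ◇□¬p is T. ✗
2: ◇□¬p is F. ✓
3: ◇□¬p is F. ✓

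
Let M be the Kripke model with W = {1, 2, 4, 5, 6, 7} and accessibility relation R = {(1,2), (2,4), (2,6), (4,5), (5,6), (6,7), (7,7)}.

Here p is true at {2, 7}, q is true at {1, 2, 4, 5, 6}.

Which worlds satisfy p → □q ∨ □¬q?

1: p is F, □q ∨ □¬q is T. ✓
2: p is T, □q ∨ □¬q is T. ✓
4: p is F, □q ∨ □¬q is T. ✓
5: p is F, □q ∨ □¬q is T. ✓
6: p is F, □q ∨ □¬q is T. ✓
7: p is T, □q ∨ □¬q is T. ✓

{1, 2, 4, 5, 6, 7}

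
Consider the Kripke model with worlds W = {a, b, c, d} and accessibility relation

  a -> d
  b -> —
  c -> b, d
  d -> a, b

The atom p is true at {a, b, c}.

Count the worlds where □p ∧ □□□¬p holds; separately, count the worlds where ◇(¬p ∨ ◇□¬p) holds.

1 and 2

For □p ∧ □□□¬p:
a: □p is F, □□□¬p is T. ✗
b: □p is T, □□□¬p is T. ✓
c: □p is F, □□□¬p is T. ✗
d: □p is T, □□□¬p is F. ✗
— 1 world.
For ◇(¬p ∨ ◇□¬p):
a: successors {d}; ¬p ∨ ◇□¬p there: d:T. ✓
b: no successors, so ◇(¬p ∨ ◇□¬p) fails. ✗
c: successors {b, d}; ¬p ∨ ◇□¬p there: b:F, d:T. ✓
d: successors {a, b}; ¬p ∨ ◇□¬p there: a:F, b:F. ✗
— 2 worlds.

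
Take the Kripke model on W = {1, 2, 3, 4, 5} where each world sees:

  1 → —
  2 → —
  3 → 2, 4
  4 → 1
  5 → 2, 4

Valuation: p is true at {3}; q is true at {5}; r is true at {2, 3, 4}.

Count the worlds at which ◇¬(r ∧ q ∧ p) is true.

3

1: no successors, so ◇¬(r ∧ q ∧ p) fails. ✗
2: no successors, so ◇¬(r ∧ q ∧ p) fails. ✗
3: successors {2, 4}; ¬(r ∧ q ∧ p) there: 2:T, 4:T. ✓
4: successors {1}; ¬(r ∧ q ∧ p) there: 1:T. ✓
5: successors {2, 4}; ¬(r ∧ q ∧ p) there: 2:T, 4:T. ✓
Satisfying worlds: {3, 4, 5}.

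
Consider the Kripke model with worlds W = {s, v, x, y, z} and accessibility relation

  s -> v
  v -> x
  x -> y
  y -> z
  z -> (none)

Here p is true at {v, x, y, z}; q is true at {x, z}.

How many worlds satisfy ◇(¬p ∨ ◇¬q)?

s: successors {v}; ¬p ∨ ◇¬q there: v:F. ✗
v: successors {x}; ¬p ∨ ◇¬q there: x:T. ✓
x: successors {y}; ¬p ∨ ◇¬q there: y:F. ✗
y: successors {z}; ¬p ∨ ◇¬q there: z:F. ✗
z: no successors, so ◇(¬p ∨ ◇¬q) fails. ✗
Satisfying worlds: {v}.

1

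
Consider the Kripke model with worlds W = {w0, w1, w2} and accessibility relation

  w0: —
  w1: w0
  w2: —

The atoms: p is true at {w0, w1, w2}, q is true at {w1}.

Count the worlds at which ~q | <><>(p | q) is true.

2

w0: ~q is T, <><>(p | q) is F. ✓
w1: ~q is F, <><>(p | q) is F. ✗
w2: ~q is T, <><>(p | q) is F. ✓
Satisfying worlds: {w0, w2}.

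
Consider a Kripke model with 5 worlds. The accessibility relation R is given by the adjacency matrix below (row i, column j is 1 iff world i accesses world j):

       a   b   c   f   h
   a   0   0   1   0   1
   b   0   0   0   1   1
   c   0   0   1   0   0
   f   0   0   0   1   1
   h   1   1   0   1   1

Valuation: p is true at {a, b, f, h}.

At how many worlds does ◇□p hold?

4

a: successors {c, h}; □p there: c:F, h:T. ✓
b: successors {f, h}; □p there: f:T, h:T. ✓
c: successors {c}; □p there: c:F. ✗
f: successors {f, h}; □p there: f:T, h:T. ✓
h: successors {a, b, f, h}; □p there: a:F, b:T, f:T, h:T. ✓
Satisfying worlds: {a, b, f, h}.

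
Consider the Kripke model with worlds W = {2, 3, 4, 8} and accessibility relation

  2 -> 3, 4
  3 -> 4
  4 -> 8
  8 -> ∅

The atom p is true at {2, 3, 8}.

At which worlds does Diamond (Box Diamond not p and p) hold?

2: successors {3, 4}; Box Diamond not p and p there: 3:F, 4:F. ✗
3: successors {4}; Box Diamond not p and p there: 4:F. ✗
4: successors {8}; Box Diamond not p and p there: 8:T. ✓
8: no successors, so Diamond (Box Diamond not p and p) fails. ✗

{4}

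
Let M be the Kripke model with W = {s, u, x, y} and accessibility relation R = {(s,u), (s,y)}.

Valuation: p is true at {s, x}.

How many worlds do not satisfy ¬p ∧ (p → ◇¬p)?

s: ¬p is F, p → ◇¬p is T. ✗
u: ¬p is T, p → ◇¬p is T. ✓
x: ¬p is F, p → ◇¬p is F. ✗
y: ¬p is T, p → ◇¬p is T. ✓
Satisfying worlds: {u, y}.
So ¬p ∧ (p → ◇¬p) fails at the other 2 worlds.

2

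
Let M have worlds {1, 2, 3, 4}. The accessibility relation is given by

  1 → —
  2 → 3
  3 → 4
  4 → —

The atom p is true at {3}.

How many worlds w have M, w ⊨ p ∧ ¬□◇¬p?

1: p is F, ¬□◇¬p is F. ✗
2: p is F, ¬□◇¬p is F. ✗
3: p is T, ¬□◇¬p is T. ✓
4: p is F, ¬□◇¬p is F. ✗
Satisfying worlds: {3}.

1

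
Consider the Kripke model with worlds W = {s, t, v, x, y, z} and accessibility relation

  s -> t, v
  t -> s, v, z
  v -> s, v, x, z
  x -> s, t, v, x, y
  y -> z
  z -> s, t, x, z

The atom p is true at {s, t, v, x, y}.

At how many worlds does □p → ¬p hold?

s: □p is T, ¬p is F. ✗
t: □p is F, ¬p is F. ✓
v: □p is F, ¬p is F. ✓
x: □p is T, ¬p is F. ✗
y: □p is F, ¬p is F. ✓
z: □p is F, ¬p is T. ✓
Satisfying worlds: {t, v, y, z}.

4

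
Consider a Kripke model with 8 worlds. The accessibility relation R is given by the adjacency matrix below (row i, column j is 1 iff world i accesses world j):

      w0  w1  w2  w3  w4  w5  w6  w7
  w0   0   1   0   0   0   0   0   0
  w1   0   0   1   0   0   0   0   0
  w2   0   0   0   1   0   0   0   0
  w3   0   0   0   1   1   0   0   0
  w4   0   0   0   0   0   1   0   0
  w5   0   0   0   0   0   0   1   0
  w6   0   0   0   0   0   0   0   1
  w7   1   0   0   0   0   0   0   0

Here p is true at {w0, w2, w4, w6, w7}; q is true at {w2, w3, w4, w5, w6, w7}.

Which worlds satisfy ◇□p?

{w0, w4, w5, w6}

w0: successors {w1}; □p there: w1:T. ✓
w1: successors {w2}; □p there: w2:F. ✗
w2: successors {w3}; □p there: w3:F. ✗
w3: successors {w3, w4}; □p there: w3:F, w4:F. ✗
w4: successors {w5}; □p there: w5:T. ✓
w5: successors {w6}; □p there: w6:T. ✓
w6: successors {w7}; □p there: w7:T. ✓
w7: successors {w0}; □p there: w0:F. ✗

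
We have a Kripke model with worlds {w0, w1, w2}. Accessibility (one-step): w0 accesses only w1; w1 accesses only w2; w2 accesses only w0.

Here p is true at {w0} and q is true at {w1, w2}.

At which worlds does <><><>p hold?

{w0}

w0: successors {w1}; <><>p there: w1:T. ✓
w1: successors {w2}; <><>p there: w2:F. ✗
w2: successors {w0}; <><>p there: w0:F. ✗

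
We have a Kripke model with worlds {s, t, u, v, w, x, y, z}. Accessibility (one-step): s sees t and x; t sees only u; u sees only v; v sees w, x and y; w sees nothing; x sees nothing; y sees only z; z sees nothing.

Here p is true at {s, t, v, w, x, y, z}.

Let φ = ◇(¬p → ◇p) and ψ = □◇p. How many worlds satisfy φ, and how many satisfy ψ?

5 and 5

For ◇(¬p → ◇p):
s: successors {t, x}; ¬p → ◇p there: t:T, x:T. ✓
t: successors {u}; ¬p → ◇p there: u:T. ✓
u: successors {v}; ¬p → ◇p there: v:T. ✓
v: successors {w, x, y}; ¬p → ◇p there: w:T, x:T, y:T. ✓
w: no successors, so ◇(¬p → ◇p) fails. ✗
x: no successors, so ◇(¬p → ◇p) fails. ✗
y: successors {z}; ¬p → ◇p there: z:T. ✓
z: no successors, so ◇(¬p → ◇p) fails. ✗
— 5 worlds.
For □◇p:
s: successors {t, x}; ◇p there: t:F, x:F. ✗
t: successors {u}; ◇p there: u:T. ✓
u: successors {v}; ◇p there: v:T. ✓
v: successors {w, x, y}; ◇p there: w:F, x:F, y:T. ✗
w: no successors, so □◇p holds vacuously. ✓
x: no successors, so □◇p holds vacuously. ✓
y: successors {z}; ◇p there: z:F. ✗
z: no successors, so □◇p holds vacuously. ✓
— 5 worlds.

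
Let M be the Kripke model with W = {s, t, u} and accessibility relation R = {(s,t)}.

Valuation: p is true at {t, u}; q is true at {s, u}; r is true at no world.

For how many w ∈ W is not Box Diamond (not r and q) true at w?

1

s: Box Diamond (not r and q) is F. ✓
t: Box Diamond (not r and q) is T. ✗
u: Box Diamond (not r and q) is T. ✗
Satisfying worlds: {s}.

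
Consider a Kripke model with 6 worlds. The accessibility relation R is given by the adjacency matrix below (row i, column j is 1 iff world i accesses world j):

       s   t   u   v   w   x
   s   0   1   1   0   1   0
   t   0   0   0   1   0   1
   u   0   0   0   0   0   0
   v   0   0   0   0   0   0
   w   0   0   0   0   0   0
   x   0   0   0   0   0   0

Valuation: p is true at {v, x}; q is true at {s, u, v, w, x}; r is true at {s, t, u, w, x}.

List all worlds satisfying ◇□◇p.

{s, t}

s: successors {t, u, w}; □◇p there: t:F, u:T, w:T. ✓
t: successors {v, x}; □◇p there: v:T, x:T. ✓
u: no successors, so ◇□◇p fails. ✗
v: no successors, so ◇□◇p fails. ✗
w: no successors, so ◇□◇p fails. ✗
x: no successors, so ◇□◇p fails. ✗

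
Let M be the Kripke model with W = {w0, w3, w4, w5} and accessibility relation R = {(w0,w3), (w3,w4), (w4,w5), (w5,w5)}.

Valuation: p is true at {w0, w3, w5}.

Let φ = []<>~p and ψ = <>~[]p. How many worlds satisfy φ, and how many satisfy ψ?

For []<>~p:
w0: successors {w3}; <>~p there: w3:T. ✓
w3: successors {w4}; <>~p there: w4:F. ✗
w4: successors {w5}; <>~p there: w5:F. ✗
w5: successors {w5}; <>~p there: w5:F. ✗
— 1 world.
For <>~[]p:
w0: successors {w3}; ~[]p there: w3:T. ✓
w3: successors {w4}; ~[]p there: w4:F. ✗
w4: successors {w5}; ~[]p there: w5:F. ✗
w5: successors {w5}; ~[]p there: w5:F. ✗
— 1 world.

1 and 1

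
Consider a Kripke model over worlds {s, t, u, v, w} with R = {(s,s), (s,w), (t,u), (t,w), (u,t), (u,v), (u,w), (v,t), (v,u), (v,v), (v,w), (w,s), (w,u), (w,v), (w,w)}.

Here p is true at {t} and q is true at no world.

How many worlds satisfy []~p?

s: successors {s, w}; ~p there: s:T, w:T. ✓
t: successors {u, w}; ~p there: u:T, w:T. ✓
u: successors {t, v, w}; ~p there: t:F, v:T, w:T. ✗
v: successors {t, u, v, w}; ~p there: t:F, u:T, v:T, w:T. ✗
w: successors {s, u, v, w}; ~p there: s:T, u:T, v:T, w:T. ✓
Satisfying worlds: {s, t, w}.

3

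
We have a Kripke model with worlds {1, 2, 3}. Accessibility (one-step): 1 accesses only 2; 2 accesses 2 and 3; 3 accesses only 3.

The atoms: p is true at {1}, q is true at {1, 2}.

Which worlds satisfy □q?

{1}

1: successors {2}; q there: 2:T. ✓
2: successors {2, 3}; q there: 2:T, 3:F. ✗
3: successors {3}; q there: 3:F. ✗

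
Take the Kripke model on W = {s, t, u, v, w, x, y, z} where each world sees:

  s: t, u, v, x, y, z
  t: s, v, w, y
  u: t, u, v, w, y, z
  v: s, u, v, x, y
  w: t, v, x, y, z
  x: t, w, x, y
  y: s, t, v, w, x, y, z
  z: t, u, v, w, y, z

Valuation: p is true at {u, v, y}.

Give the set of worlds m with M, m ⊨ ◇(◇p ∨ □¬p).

s: successors {t, u, v, x, y, z}; ◇p ∨ □¬p there: t:T, u:T, v:T, x:T, y:T, z:T. ✓
t: successors {s, v, w, y}; ◇p ∨ □¬p there: s:T, v:T, w:T, y:T. ✓
u: successors {t, u, v, w, y, z}; ◇p ∨ □¬p there: t:T, u:T, v:T, w:T, y:T, z:T. ✓
v: successors {s, u, v, x, y}; ◇p ∨ □¬p there: s:T, u:T, v:T, x:T, y:T. ✓
w: successors {t, v, x, y, z}; ◇p ∨ □¬p there: t:T, v:T, x:T, y:T, z:T. ✓
x: successors {t, w, x, y}; ◇p ∨ □¬p there: t:T, w:T, x:T, y:T. ✓
y: successors {s, t, v, w, x, y, z}; ◇p ∨ □¬p there: s:T, t:T, v:T, w:T, x:T, y:T, z:T. ✓
z: successors {t, u, v, w, y, z}; ◇p ∨ □¬p there: t:T, u:T, v:T, w:T, y:T, z:T. ✓

{s, t, u, v, w, x, y, z}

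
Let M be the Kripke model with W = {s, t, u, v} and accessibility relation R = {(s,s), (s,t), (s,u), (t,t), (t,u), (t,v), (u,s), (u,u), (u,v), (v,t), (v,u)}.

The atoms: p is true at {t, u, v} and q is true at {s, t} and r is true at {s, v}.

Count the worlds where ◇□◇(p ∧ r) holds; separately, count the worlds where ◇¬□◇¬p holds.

For ◇□◇(p ∧ r):
s: successors {s, t, u}; □◇(p ∧ r) there: s:F, t:F, u:F. ✗
t: successors {t, u, v}; □◇(p ∧ r) there: t:F, u:F, v:T. ✓
u: successors {s, u, v}; □◇(p ∧ r) there: s:F, u:F, v:T. ✓
v: successors {t, u}; □◇(p ∧ r) there: t:F, u:F. ✗
— 2 worlds.
For ◇¬□◇¬p:
s: successors {s, t, u}; ¬□◇¬p there: s:T, t:T, u:T. ✓
t: successors {t, u, v}; ¬□◇¬p there: t:T, u:T, v:T. ✓
u: successors {s, u, v}; ¬□◇¬p there: s:T, u:T, v:T. ✓
v: successors {t, u}; ¬□◇¬p there: t:T, u:T. ✓
— 4 worlds.

2 and 4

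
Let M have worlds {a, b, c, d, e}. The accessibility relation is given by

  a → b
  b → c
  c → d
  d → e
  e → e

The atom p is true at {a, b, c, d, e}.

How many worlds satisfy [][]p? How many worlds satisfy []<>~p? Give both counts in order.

For [][]p:
a: successors {b}; []p there: b:T. ✓
b: successors {c}; []p there: c:T. ✓
c: successors {d}; []p there: d:T. ✓
d: successors {e}; []p there: e:T. ✓
e: successors {e}; []p there: e:T. ✓
— 5 worlds.
For []<>~p:
a: successors {b}; <>~p there: b:F. ✗
b: successors {c}; <>~p there: c:F. ✗
c: successors {d}; <>~p there: d:F. ✗
d: successors {e}; <>~p there: e:F. ✗
e: successors {e}; <>~p there: e:F. ✗
— 0 worlds.

5 and 0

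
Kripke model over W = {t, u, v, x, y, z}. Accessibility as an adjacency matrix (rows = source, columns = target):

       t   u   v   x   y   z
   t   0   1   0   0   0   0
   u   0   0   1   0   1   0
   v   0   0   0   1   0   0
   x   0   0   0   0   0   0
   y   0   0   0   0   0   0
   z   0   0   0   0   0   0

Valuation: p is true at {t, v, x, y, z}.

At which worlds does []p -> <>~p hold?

{t}

t: []p is F, <>~p is T. ✓
u: []p is T, <>~p is F. ✗
v: []p is T, <>~p is F. ✗
x: []p is T, <>~p is F. ✗
y: []p is T, <>~p is F. ✗
z: []p is T, <>~p is F. ✗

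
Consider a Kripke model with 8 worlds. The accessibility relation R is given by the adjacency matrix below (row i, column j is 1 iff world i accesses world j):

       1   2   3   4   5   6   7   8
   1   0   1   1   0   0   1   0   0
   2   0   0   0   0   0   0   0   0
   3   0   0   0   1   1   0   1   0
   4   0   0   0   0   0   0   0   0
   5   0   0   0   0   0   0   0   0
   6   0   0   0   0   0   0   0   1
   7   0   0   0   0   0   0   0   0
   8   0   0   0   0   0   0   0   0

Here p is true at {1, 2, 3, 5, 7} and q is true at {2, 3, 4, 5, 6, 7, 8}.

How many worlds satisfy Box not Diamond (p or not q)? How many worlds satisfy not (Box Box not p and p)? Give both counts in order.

For Box not Diamond (p or not q):
1: successors {2, 3, 6}; not Diamond (p or not q) there: 2:T, 3:F, 6:T. ✗
2: no successors, so Box not Diamond (p or not q) holds vacuously. ✓
3: successors {4, 5, 7}; not Diamond (p or not q) there: 4:T, 5:T, 7:T. ✓
4: no successors, so Box not Diamond (p or not q) holds vacuously. ✓
5: no successors, so Box not Diamond (p or not q) holds vacuously. ✓
6: successors {8}; not Diamond (p or not q) there: 8:T. ✓
7: no successors, so Box not Diamond (p or not q) holds vacuously. ✓
8: no successors, so Box not Diamond (p or not q) holds vacuously. ✓
— 7 worlds.
For not (Box Box not p and p):
1: Box Box not p and p is F. ✓
2: Box Box not p and p is T. ✗
3: Box Box not p and p is T. ✗
4: Box Box not p and p is F. ✓
5: Box Box not p and p is T. ✗
6: Box Box not p and p is F. ✓
7: Box Box not p and p is T. ✗
8: Box Box not p and p is F. ✓
— 4 worlds.

7 and 4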